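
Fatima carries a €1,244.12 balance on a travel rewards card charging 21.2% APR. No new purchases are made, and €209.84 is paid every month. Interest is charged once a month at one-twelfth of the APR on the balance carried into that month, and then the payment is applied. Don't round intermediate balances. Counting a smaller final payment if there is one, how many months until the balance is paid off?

7 payments

Monthly rate r = 21.2%/12 = 1.76667% = 0.0176667.
Recurrence: B ← B·(1+r) − €209.84.
Month 1: interest €21.98; balance after payment €1,056.26.
Month 2: interest €18.66; balance after payment €865.08.
Closed form: n = −ln(1 − rB₀/P)/ln(1+r) = −ln(0.89526)/ln(1.01767) ≈ 6.318, so the balance reaches zero during payment 7.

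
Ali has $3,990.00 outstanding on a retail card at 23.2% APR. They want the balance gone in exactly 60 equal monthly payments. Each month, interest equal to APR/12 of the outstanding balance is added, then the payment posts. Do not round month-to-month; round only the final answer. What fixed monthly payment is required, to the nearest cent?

$112.94

Monthly rate r = 23.2%/12 = 1.93333% = 0.0193333.
Level-payment amortization: P = B₀·r / (1 − (1+r)^(−n)) = 3990.00·0.0193333 / (1 − 1.01933^(−60)).
Denominator 1 − (1+r)^(−60) = 0.683023972.
P = 77.14 / 0.683023972 ≈ 112.94.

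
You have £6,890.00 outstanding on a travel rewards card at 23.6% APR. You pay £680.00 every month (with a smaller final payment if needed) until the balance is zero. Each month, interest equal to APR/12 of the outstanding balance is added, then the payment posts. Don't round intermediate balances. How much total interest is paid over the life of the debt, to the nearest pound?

Monthly rate r = 23.6%/12 = 1.96667% = 0.0196667.
Payoff takes n = ⌈−ln(1 − rB₀/P)/ln(1+r)⌉ = ⌈11.411⌉ = 12 payments; the last is £280.84.
Total paid = 11·£680.00 + £280.84 = £7,760.84.
Total interest = total paid − principal = £7,760.84 − £6,890.00 = £870.84.

£871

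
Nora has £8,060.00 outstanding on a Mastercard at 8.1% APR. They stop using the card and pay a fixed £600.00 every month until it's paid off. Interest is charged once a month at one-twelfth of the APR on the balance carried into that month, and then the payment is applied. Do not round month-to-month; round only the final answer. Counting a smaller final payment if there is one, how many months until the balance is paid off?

15 months

Monthly rate r = 8.1%/12 = 0.675% = 0.00675.
Recurrence: B ← B·(1+r) − £600.00.
Month 1: interest £54.41; balance after payment £7,514.40.
Month 2: interest £50.72; balance after payment £6,965.13.
Closed form: n = −ln(1 − rB₀/P)/ln(1+r) = −ln(0.90932)/ln(1.00675) ≈ 14.129, so the balance reaches zero during payment 15.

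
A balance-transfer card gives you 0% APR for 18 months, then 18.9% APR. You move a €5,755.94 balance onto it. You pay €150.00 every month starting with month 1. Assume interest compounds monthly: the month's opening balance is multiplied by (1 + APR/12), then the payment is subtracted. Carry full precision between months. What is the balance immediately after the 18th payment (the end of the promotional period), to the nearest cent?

Promo months 1–18 at r₀ = 0%/12 = 0; months 19+ at r₁ = 18.9%/12 = 0.01575.
After month 18 (no interest yet): B = €5,755.94 − 18·€150.00 = €3,055.94.

€3,055.94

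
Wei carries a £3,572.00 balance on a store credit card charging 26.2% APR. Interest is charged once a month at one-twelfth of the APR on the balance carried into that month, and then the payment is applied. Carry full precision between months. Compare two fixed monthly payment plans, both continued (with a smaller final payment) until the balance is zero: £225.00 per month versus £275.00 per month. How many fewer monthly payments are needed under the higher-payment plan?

4 fewer payments

Monthly rate r = 26.2%/12 = 2.18333% = 0.0218333.
At £225.00/mo: n = ⌈−ln(1 − rB₀/P)/ln(1+r)⌉ = 20 payments (last £159.07); total interest = total paid − £3,572.00 = £862.07.
At £275.00/mo: 16 payments (last £122.12); total interest £675.12.
Payments saved = 20 − 16 = 4.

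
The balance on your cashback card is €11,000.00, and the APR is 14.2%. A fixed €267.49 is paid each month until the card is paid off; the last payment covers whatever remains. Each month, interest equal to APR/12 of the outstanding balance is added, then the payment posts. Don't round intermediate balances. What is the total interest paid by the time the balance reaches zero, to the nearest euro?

€4,161

Monthly rate r = 14.2%/12 = 1.18333% = 0.0118333.
Payoff takes n = ⌈−ln(1 − rB₀/P)/ln(1+r)⌉ = ⌈56.677⌉ = 57 payments; the last is €181.51.
Total paid = 56·€267.49 + €181.51 = €15,160.95.
Total interest = total paid − principal = €15,160.95 − €11,000.00 = €4,160.95.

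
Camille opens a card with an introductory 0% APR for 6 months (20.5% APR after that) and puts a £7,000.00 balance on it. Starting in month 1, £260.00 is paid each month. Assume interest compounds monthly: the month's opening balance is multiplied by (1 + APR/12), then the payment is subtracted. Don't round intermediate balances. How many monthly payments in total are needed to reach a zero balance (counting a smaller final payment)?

33 months

Promo months 1–6 at r₀ = 0%/12 = 0; months 7+ at r₁ = 20.5%/12 = 0.0170833.
After month 6 (no interest yet): B = £7,000.00 − 6·£260.00 = £5,440.00.
Then at r₁ with £260.00/mo: n₂ = −ln(1 − r₁·B/P)/ln(1+r₁) ≈ 26.11 → 27 more payments.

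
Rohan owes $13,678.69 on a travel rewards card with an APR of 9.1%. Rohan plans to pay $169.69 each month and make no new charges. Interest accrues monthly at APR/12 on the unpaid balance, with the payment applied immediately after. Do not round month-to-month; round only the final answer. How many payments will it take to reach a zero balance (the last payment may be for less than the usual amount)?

Monthly rate r = 9.1%/12 = 0.758333% = 0.00758333.
Recurrence: B ← B·(1+r) − $169.69.
Month 1: interest $103.73; balance after payment $13,612.73.
Month 2: interest $103.23; balance after payment $13,546.27.
Closed form: n = −ln(1 − rB₀/P)/ln(1+r) = −ln(0.38871)/ln(1.00758) ≈ 125.077, so the balance reaches zero during payment 126.

126 months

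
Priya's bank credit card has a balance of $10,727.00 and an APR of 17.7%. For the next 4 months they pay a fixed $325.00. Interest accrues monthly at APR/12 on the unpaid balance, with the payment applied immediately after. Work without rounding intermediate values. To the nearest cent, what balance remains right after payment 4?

Monthly rate r = 17.7%/12 = 1.475% = 0.01475.
Each month: B ← B·(1+r) − $325.00.
Month 1: interest $158.22; balance after payment $10,560.22.
Month 2: interest $155.76; balance after payment $10,390.99.
Month 3: interest $153.27; balance after payment $10,219.25.
Month 4: interest $150.73; balance after payment $10,044.99.

$10,044.99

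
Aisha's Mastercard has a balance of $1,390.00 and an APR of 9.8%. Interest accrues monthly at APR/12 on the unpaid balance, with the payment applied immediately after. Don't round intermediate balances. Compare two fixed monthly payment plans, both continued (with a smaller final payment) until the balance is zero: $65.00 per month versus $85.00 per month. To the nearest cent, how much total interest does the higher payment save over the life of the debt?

$35.78

Monthly rate r = 9.8%/12 = 0.816667% = 0.00816667.
At $65.00/mo: n = ⌈−ln(1 − rB₀/P)/ln(1+r)⌉ = 24 payments (last $38.95); total interest = total paid − $1,390.00 = $143.95.
At $85.00/mo: 18 payments (last $53.17); total interest $108.17.
Interest saved = $143.95 − $108.17 = $35.78.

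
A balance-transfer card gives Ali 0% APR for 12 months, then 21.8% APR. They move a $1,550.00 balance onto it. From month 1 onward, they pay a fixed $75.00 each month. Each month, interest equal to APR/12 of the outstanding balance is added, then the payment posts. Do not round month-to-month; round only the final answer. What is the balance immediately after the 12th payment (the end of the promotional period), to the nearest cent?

$650.00

Promo months 1–12 at r₀ = 0%/12 = 0; months 13+ at r₁ = 21.8%/12 = 0.0181667.
After month 12 (no interest yet): B = $1,550.00 − 12·$75.00 = $650.00.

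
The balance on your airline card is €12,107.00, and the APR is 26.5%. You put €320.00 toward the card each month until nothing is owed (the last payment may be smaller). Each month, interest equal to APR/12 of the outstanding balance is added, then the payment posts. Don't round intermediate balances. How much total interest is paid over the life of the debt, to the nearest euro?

€14,336

Monthly rate r = 26.5%/12 = 2.20833% = 0.0220833.
Payoff takes n = ⌈−ln(1 − rB₀/P)/ln(1+r)⌉ = ⌈82.630⌉ = 83 payments; the last is €202.57.
Total paid = 82·€320.00 + €202.57 = €26,442.57.
Total interest = total paid − principal = €26,442.57 − €12,107.00 = €14,335.57.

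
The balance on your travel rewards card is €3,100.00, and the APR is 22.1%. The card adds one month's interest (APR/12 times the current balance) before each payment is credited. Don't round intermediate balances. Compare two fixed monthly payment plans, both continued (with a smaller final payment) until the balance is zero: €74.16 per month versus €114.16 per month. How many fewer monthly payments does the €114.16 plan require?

Monthly rate r = 22.1%/12 = 1.84167% = 0.0184167.
At €74.16/mo: n = ⌈−ln(1 − rB₀/P)/ln(1+r)⌉ = 81 payments (last €37.02); total interest = total paid − €3,100.00 = €2,869.82.
At €114.16/mo: 38 payments (last €113.44); total interest €1,237.36.
Payments saved = 81 − 38 = 43.

43 fewer payments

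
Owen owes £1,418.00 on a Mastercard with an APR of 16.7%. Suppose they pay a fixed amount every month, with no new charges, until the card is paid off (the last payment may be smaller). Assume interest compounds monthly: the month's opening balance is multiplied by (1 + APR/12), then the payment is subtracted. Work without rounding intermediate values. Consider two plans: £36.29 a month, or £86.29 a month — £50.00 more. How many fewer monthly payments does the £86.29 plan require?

38 fewer payments

Monthly rate r = 16.7%/12 = 1.39167% = 0.0139167.
At £36.29/mo: n = ⌈−ln(1 − rB₀/P)/ln(1+r)⌉ = 57 payments (last £28.46); total interest = total paid − £1,418.00 = £642.70.
At £86.29/mo: 19 payments (last £68.12); total interest £203.34.
Payments saved = 57 − 19 = 38.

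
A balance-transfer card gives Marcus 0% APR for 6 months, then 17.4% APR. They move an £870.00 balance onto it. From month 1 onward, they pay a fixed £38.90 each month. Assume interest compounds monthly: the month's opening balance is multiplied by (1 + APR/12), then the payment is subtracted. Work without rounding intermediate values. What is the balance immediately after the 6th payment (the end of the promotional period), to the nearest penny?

Promo months 1–6 at r₀ = 0%/12 = 0; months 7+ at r₁ = 17.4%/12 = 0.0145.
After month 6 (no interest yet): B = £870.00 − 6·£38.90 = £636.60.

£636.60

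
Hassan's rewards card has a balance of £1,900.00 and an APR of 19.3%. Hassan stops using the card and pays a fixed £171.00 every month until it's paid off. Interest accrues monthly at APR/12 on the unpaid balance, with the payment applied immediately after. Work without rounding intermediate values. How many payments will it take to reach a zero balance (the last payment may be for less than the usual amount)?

13 payments

Monthly rate r = 19.3%/12 = 1.60833% = 0.0160833.
Recurrence: B ← B·(1+r) − £171.00.
Month 1: interest £30.56; balance after payment £1,759.56.
Month 2: interest £28.30; balance after payment £1,616.86.
Closed form: n = −ln(1 − rB₀/P)/ln(1+r) = −ln(0.8213)/ln(1.01608) ≈ 12.339, so the balance reaches zero during payment 13.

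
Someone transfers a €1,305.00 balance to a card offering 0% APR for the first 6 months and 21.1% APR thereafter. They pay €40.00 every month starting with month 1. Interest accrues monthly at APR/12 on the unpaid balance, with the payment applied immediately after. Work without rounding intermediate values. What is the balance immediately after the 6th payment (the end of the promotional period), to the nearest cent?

Promo months 1–6 at r₀ = 0%/12 = 0; months 7+ at r₁ = 21.1%/12 = 0.0175833.
After month 6 (no interest yet): B = €1,305.00 − 6·€40.00 = €1,065.00.

€1,065.00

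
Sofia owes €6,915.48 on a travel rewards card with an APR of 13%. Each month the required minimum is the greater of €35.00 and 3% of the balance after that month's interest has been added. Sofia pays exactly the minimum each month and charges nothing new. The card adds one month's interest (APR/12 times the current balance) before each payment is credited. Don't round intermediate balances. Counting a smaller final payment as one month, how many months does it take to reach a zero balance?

132 months

Monthly rate r = 13%/12 = 1.08333% = 0.0108333.
While 3% of the post-interest balance exceeds €35.00, each month B ← (B·(1+r))·(1 − 0.03), i.e. B shrinks by the factor (1+r)·0.97 = 0.98051.
This holds for months 1–91. Entering month 92 the balance is €1,153.16; 3% of the post-interest balance is now below €35.00, so the flat €35.00 minimum applies from here.
From month 92 a fixed €35.00 at rate r clears €1,153.16 in 41 more payments. Total: 91 + 41 = 132 months.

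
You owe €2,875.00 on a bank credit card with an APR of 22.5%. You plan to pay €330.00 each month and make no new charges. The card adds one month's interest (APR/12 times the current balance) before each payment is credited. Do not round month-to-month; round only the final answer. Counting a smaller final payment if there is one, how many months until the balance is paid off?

10 months

Monthly rate r = 22.5%/12 = 1.875% = 0.01875.
Recurrence: B ← B·(1+r) − €330.00.
Month 1: interest €53.91; balance after payment €2,598.91.
Month 2: interest €48.73; balance after payment €2,317.64.
Closed form: n = −ln(1 − rB₀/P)/ln(1+r) = −ln(0.83665)/ln(1.01875) ≈ 9.601, so the balance reaches zero during payment 10.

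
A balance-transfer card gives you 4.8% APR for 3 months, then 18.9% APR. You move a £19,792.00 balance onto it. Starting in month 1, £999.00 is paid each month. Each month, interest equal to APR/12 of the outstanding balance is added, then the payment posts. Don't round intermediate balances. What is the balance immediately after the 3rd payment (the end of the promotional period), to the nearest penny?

£17,021.45

Promo months 1–3 at r₀ = 4.8%/12 = 0.004; months 4+ at r₁ = 18.9%/12 = 0.01575.
After month 3: iterate B ← B·(1+r₀) − £999.00 for 3 months → £17,021.45.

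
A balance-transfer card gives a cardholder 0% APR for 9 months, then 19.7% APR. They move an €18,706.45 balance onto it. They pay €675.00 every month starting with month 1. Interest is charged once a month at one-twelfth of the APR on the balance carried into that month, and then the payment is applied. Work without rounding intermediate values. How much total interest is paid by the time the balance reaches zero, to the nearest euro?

Promo months 1–9 at r₀ = 0%/12 = 0; months 10+ at r₁ = 19.7%/12 = 0.0164167.
After month 9 (no interest yet): B = €18,706.45 − 9·€675.00 = €12,631.45.
Then at r₁ with €675.00/mo: n₂ = −ln(1 − r₁·B/P)/ln(1+r₁) ≈ 22.54 → 23 more payments.
Total paid = 31·€675.00 + €365.87 = €21,290.87; interest = €21,290.87 − €18,706.45 = €2,584.42.

€2,584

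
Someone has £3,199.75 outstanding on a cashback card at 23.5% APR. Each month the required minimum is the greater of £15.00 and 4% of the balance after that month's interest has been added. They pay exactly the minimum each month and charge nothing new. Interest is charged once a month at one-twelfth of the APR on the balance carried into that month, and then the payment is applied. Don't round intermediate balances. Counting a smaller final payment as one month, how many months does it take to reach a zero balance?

135 months

Monthly rate r = 23.5%/12 = 1.95833% = 0.0195833.
While 4% of the post-interest balance exceeds £15.00, each month B ← (B·(1+r))·(1 − 0.04), i.e. B shrinks by the factor (1+r)·0.96 = 0.9788.
This holds for months 1–101. Entering month 102 the balance is £367.46; 4% of the post-interest balance is now below £15.00, so the flat £15.00 minimum applies from here.
From month 102 a fixed £15.00 at rate r clears £367.46 in 34 more payments. Total: 101 + 34 = 135 months.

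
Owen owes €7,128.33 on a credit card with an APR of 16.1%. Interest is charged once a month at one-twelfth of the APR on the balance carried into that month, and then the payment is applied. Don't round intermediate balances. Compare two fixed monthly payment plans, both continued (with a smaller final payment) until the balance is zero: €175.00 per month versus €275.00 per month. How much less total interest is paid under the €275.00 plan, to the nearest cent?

€1,565.26

Monthly rate r = 16.1%/12 = 1.34167% = 0.0134167.
At €175.00/mo: n = ⌈−ln(1 − rB₀/P)/ln(1+r)⌉ = 60 payments (last €58.71); total interest = total paid − €7,128.33 = €3,255.38.
At €275.00/mo: 33 payments (last €18.45); total interest €1,690.12.
Interest saved = €3,255.38 − €1,690.12 = €1,565.26.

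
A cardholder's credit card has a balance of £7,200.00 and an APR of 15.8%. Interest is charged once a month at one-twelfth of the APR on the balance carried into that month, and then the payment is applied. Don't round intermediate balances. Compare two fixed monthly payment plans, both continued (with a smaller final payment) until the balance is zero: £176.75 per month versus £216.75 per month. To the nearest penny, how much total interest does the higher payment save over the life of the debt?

£855.98

Monthly rate r = 15.8%/12 = 1.31667% = 0.0131667.
At £176.75/mo: n = ⌈−ln(1 − rB₀/P)/ln(1+r)⌉ = 59 payments (last £134.58); total interest = total paid − £7,200.00 = £3,186.08.
At £216.75/mo: 44 payments (last £209.85); total interest £2,330.10.
Interest saved = £3,186.08 − £2,330.10 = £855.98.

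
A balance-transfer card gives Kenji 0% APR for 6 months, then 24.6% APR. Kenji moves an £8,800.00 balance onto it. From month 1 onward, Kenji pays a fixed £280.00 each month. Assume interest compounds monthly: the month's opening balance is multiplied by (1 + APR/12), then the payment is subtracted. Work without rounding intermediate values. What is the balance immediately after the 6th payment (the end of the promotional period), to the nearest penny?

£7,120.00

Promo months 1–6 at r₀ = 0%/12 = 0; months 7+ at r₁ = 24.6%/12 = 0.0205.
After month 6 (no interest yet): B = £8,800.00 − 6·£280.00 = £7,120.00.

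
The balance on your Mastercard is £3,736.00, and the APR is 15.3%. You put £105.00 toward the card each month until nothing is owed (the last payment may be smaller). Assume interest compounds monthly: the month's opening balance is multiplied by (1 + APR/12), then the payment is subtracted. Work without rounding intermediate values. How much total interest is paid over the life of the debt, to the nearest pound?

£1,274

Monthly rate r = 15.3%/12 = 1.275% = 0.01275.
Payoff takes n = ⌈−ln(1 − rB₀/P)/ln(1+r)⌉ = ⌈47.714⌉ = 48 payments; the last is £75.11.
Total paid = 47·£105.00 + £75.11 = £5,010.11.
Total interest = total paid − principal = £5,010.11 − £3,736.00 = £1,274.11.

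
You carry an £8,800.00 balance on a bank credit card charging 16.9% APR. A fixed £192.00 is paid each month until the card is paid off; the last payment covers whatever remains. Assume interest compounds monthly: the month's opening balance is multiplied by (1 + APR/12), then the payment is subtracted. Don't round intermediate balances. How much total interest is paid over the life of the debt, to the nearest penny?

£5,437.16

Monthly rate r = 16.9%/12 = 1.40833% = 0.0140833.
Payoff takes n = ⌈−ln(1 − rB₀/P)/ln(1+r)⌉ = ⌈74.151⌉ = 75 payments; the last is £29.16.
Total paid = 74·£192.00 + £29.16 = £14,237.16.
Total interest = total paid − principal = £14,237.16 − £8,800.00 = £5,437.16.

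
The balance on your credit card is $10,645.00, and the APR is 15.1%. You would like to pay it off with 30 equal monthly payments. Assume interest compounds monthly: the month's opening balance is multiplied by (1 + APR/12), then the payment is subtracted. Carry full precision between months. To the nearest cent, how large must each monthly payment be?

Monthly rate r = 15.1%/12 = 1.25833% = 0.0125833.
Level-payment amortization: P = B₀·r / (1 − (1+r)^(−n)) = 10645.00·0.0125833 / (1 − 1.01258^(−30)).
Denominator 1 − (1+r)^(−30) = 0.31281012.
P = 133.95 / 0.31281012 ≈ 428.21.

$428.21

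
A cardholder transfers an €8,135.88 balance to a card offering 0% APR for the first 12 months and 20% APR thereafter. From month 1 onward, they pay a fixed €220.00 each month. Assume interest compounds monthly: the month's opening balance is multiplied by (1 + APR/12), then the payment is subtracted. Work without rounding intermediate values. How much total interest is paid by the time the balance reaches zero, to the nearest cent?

Promo months 1–12 at r₀ = 0%/12 = 0; months 13+ at r₁ = 20%/12 = 0.0166667.
After month 12 (no interest yet): B = €8,135.88 − 12·€220.00 = €5,495.88.
Then at r₁ with €220.00/mo: n₂ = −ln(1 − r₁·B/P)/ln(1+r₁) ≈ 32.58 → 33 more payments.
Total paid = 44·€220.00 + €127.20 = €9,807.20; interest = €9,807.20 − €8,135.88 = €1,671.32.

€1,671.32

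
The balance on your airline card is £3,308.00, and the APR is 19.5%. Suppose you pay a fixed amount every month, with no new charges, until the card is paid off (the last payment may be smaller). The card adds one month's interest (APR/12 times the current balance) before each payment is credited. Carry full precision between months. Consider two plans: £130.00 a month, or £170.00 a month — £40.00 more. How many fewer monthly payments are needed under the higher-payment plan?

Monthly rate r = 19.5%/12 = 1.625% = 0.01625.
At £130.00/mo: n = ⌈−ln(1 − rB₀/P)/ln(1+r)⌉ = 34 payments (last £13.35); total interest = total paid − £3,308.00 = £995.35.
At £170.00/mo: 24 payments (last £98.97); total interest £700.97.
Payments saved = 34 − 24 = 10.

10 fewer payments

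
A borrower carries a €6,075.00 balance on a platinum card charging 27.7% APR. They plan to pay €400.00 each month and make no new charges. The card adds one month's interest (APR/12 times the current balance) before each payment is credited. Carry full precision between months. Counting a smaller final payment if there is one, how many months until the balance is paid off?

19 payments

Monthly rate r = 27.7%/12 = 2.30833% = 0.0230833.
Recurrence: B ← B·(1+r) − €400.00.
Month 1: interest €140.23; balance after payment €5,815.23.
Month 2: interest €134.23; balance after payment €5,549.47.
Closed form: n = −ln(1 − rB₀/P)/ln(1+r) = −ln(0.64942)/ln(1.02308) ≈ 18.916, so the balance reaches zero during payment 19.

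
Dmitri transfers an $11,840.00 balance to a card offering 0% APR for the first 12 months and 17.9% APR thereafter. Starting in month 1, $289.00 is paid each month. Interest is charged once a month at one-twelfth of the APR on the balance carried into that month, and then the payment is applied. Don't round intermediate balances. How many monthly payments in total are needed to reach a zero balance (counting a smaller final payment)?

Promo months 1–12 at r₀ = 0%/12 = 0; months 13+ at r₁ = 17.9%/12 = 0.0149167.
After month 12 (no interest yet): B = $11,840.00 − 12·$289.00 = $8,372.00.
Then at r₁ with $289.00/mo: n₂ = −ln(1 − r₁·B/P)/ln(1+r₁) ≈ 38.22 → 39 more payments.

51 months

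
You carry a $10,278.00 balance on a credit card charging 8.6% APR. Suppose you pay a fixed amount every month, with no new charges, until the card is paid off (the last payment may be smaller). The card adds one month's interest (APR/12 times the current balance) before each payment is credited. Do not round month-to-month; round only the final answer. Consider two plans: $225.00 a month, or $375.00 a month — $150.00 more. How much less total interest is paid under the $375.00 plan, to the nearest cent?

Monthly rate r = 8.6%/12 = 0.716667% = 0.00716667.
At $225.00/mo: n = ⌈−ln(1 − rB₀/P)/ln(1+r)⌉ = 56 payments (last $120.05); total interest = total paid − $10,278.00 = $2,217.05.
At $375.00/mo: 31 payments (last $234.01); total interest $1,206.01.
Interest saved = $2,217.05 − $1,206.01 = $1,011.04.

$1,011.04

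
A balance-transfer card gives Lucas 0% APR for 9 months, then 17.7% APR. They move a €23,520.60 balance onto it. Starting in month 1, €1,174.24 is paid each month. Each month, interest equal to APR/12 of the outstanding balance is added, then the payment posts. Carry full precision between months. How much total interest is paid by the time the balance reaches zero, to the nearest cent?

€1,288.97

Promo months 1–9 at r₀ = 0%/12 = 0; months 10+ at r₁ = 17.7%/12 = 0.01475.
After month 9 (no interest yet): B = €23,520.60 − 9·€1,174.24 = €12,952.44.
Then at r₁ with €1,174.24/mo: n₂ = −ln(1 − r₁·B/P)/ln(1+r₁) ≈ 12.13 → 13 more payments.
Total paid = 21·€1,174.24 + €150.53 = €24,809.57; interest = €24,809.57 − €23,520.60 = €1,288.97.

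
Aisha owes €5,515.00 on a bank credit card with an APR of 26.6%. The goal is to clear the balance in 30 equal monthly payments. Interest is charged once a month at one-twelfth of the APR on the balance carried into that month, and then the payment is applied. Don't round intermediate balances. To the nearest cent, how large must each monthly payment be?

€253.64

Monthly rate r = 26.6%/12 = 2.21667% = 0.0221667.
Level-payment amortization: P = B₀·r / (1 − (1+r)^(−n)) = 5515.00·0.0221667 / (1 − 1.02217^(−30)).
Denominator 1 − (1+r)^(−30) = 0.481977563.
P = 122.249 / 0.481977563 ≈ 253.64.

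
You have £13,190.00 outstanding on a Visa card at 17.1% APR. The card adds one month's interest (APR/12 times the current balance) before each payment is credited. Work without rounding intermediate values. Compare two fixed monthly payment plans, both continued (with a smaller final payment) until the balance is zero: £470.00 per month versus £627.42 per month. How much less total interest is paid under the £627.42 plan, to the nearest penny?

£1,173.97

Monthly rate r = 17.1%/12 = 1.425% = 0.01425.
At £470.00/mo: n = ⌈−ln(1 − rB₀/P)/ln(1+r)⌉ = 37 payments (last £43.32); total interest = total paid − £13,190.00 = £3,773.32.
At £627.42/mo: 26 payments (last £103.85); total interest £2,599.35.
Interest saved = £3,773.32 − £2,599.35 = £1,173.97.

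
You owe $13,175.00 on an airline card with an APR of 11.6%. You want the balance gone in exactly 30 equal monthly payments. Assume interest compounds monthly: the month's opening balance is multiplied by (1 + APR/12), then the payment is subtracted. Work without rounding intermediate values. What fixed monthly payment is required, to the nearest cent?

$508.02

Monthly rate r = 11.6%/12 = 0.966667% = 0.00966667.
Level-payment amortization: P = B₀·r / (1 − (1+r)^(−n)) = 13175.00·0.00966667 / (1 − 1.00967^(−30)).
Denominator 1 − (1+r)^(−30) = 0.250693601.
P = 127.358 / 0.250693601 ≈ 508.02.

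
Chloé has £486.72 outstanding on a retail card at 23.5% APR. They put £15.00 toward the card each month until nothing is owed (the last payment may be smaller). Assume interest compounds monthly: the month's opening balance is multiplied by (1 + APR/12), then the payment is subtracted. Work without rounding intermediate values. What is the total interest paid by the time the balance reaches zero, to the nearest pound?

£294

Monthly rate r = 23.5%/12 = 1.95833% = 0.0195833.
Payoff takes n = ⌈−ln(1 − rB₀/P)/ln(1+r)⌉ = ⌈52.030⌉ = 53 payments; the last is £0.45.
Total paid = 52·£15.00 + £0.45 = £780.45.
Total interest = total paid − principal = £780.45 − £486.72 = £293.73.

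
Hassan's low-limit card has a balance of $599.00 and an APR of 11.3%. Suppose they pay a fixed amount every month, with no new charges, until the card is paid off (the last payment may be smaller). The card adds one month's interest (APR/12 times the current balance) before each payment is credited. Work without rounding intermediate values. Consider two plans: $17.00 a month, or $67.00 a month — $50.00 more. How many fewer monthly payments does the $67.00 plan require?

34 fewer payments

Monthly rate r = 11.3%/12 = 0.941667% = 0.00941667.
At $17.00/mo: n = ⌈−ln(1 − rB₀/P)/ln(1+r)⌉ = 44 payments (last $0.26); total interest = total paid − $599.00 = $132.26.
At $67.00/mo: 10 payments (last $25.74); total interest $29.74.
Payments saved = 44 − 10 = 34.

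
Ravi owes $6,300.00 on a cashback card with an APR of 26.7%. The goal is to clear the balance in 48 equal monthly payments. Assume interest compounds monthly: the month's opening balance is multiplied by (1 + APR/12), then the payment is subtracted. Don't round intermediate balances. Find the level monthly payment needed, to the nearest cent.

$214.91

Monthly rate r = 26.7%/12 = 2.225% = 0.02225.
Level-payment amortization: P = B₀·r / (1 − (1+r)^(−n)) = 6300.00·0.02225 / (1 − 1.02225^(−48)).
Denominator 1 − (1+r)^(−48) = 0.652257096.
P = 140.175 / 0.652257096 ≈ 214.91.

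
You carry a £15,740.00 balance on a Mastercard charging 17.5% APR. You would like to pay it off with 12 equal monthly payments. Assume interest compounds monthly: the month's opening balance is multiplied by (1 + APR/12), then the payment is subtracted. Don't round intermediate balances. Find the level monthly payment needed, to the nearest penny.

Monthly rate r = 17.5%/12 = 1.45833% = 0.0145833.
Level-payment amortization: P = B₀·r / (1 − (1+r)^(−n)) = 15740.00·0.0145833 / (1 − 1.01458^(−12)).
Denominator 1 − (1+r)^(−12) = 0.159481428.
P = 229.542 / 0.159481428 ≈ 1439.30.

£1,439.30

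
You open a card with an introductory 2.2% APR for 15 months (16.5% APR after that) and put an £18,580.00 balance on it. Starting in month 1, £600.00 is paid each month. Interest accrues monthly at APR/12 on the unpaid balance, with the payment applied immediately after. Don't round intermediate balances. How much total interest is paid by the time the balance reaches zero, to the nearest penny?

£1,831.16

Promo months 1–15 at r₀ = 2.2%/12 = 0.00183333; months 16+ at r₁ = 16.5%/12 = 0.01375.
After month 15: iterate B ← B·(1+r₀) − £600.00 for 15 months → £9,981.14.
Then at r₁ with £600.00/mo: n₂ = −ln(1 − r₁·B/P)/ln(1+r₁) ≈ 19.02 → 20 more payments.
Total paid = 34·£600.00 + £11.16 = £20,411.16; interest = £20,411.16 − £18,580.00 = £1,831.16.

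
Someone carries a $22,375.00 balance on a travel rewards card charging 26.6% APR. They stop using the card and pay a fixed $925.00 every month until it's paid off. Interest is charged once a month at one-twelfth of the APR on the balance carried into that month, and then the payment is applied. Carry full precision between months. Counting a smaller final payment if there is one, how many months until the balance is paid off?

Monthly rate r = 26.6%/12 = 2.21667% = 0.0221667.
Recurrence: B ← B·(1+r) − $925.00.
Month 1: interest $495.98; balance after payment $21,945.98.
Month 2: interest $486.47; balance after payment $21,507.45.
Closed form: n = −ln(1 − rB₀/P)/ln(1+r) = −ln(0.46381)/ln(1.02217) ≈ 35.042, so the balance reaches zero during payment 36.

36 payments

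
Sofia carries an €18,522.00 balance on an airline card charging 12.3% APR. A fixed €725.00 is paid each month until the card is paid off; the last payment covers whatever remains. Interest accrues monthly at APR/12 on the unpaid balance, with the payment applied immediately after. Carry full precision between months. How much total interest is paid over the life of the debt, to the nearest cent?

€3,064.47

Monthly rate r = 12.3%/12 = 1.025% = 0.01025.
Payoff takes n = ⌈−ln(1 − rB₀/P)/ln(1+r)⌉ = ⌈29.774⌉ = 30 payments; the last is €561.47.
Total paid = 29·€725.00 + €561.47 = €21,586.47.
Total interest = total paid − principal = €21,586.47 − €18,522.00 = €3,064.47.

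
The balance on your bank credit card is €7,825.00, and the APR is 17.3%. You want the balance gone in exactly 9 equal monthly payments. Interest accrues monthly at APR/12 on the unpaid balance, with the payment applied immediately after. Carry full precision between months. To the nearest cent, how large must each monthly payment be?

€933.31

Monthly rate r = 17.3%/12 = 1.44167% = 0.0144167.
Level-payment amortization: P = B₀·r / (1 − (1+r)^(−n)) = 7825.00·0.0144167 / (1 − 1.01442^(−9)).
Denominator 1 − (1+r)^(−9) = 0.12087098.
P = 112.81 / 0.12087098 ≈ 933.31.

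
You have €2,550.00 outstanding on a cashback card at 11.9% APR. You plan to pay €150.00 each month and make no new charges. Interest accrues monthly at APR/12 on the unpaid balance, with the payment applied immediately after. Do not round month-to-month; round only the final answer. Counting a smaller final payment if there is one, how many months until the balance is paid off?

19 months

Monthly rate r = 11.9%/12 = 0.991667% = 0.00991667.
Recurrence: B ← B·(1+r) − €150.00.
Month 1: interest €25.29; balance after payment €2,425.29.
Month 2: interest €24.05; balance after payment €2,299.34.
Closed form: n = −ln(1 − rB₀/P)/ln(1+r) = −ln(0.83142)/ln(1.00992) ≈ 18.710, so the balance reaches zero during payment 19.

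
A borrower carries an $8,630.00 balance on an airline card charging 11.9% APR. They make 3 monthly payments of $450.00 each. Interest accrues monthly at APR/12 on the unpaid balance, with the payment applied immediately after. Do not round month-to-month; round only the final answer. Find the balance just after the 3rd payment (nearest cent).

$7,525.87

Monthly rate r = 11.9%/12 = 0.991667% = 0.00991667.
Each month: B ← B·(1+r) − $450.00.
Month 1: interest $85.58; balance after payment $8,265.58.
Month 2: interest $81.97; balance after payment $7,897.55.
Month 3: interest $78.32; balance after payment $7,525.87.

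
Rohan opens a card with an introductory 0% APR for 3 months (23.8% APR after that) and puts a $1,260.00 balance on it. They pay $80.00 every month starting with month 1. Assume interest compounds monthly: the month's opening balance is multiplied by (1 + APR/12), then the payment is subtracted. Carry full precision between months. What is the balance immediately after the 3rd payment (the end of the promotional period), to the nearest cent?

$1,020.00

Promo months 1–3 at r₀ = 0%/12 = 0; months 4+ at r₁ = 23.8%/12 = 0.0198333.
After month 3 (no interest yet): B = $1,260.00 − 3·$80.00 = $1,020.00.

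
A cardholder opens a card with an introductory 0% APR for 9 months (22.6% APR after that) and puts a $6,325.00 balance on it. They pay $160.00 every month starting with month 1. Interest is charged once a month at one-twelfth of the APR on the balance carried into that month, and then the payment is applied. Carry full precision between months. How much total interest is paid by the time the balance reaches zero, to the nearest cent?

$2,452.90

Promo months 1–9 at r₀ = 0%/12 = 0; months 10+ at r₁ = 22.6%/12 = 0.0188333.
After month 9 (no interest yet): B = $6,325.00 − 9·$160.00 = $4,885.00.
Then at r₁ with $160.00/mo: n₂ = −ln(1 − r₁·B/P)/ln(1+r₁) ≈ 45.86 → 46 more payments.
Total paid = 54·$160.00 + $137.90 = $8,777.90; interest = $8,777.90 − $6,325.00 = $2,452.90.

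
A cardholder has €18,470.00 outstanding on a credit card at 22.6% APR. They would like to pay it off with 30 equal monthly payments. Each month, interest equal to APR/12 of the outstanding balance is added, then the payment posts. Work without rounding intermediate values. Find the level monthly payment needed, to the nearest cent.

€811.51

Monthly rate r = 22.6%/12 = 1.88333% = 0.0188333.
Level-payment amortization: P = B₀·r / (1 − (1+r)^(−n)) = 18470.00·0.0188333 / (1 − 1.01883^(−30)).
Denominator 1 − (1+r)^(−30) = 0.428645519.
P = 347.852 / 0.428645519 ≈ 811.51.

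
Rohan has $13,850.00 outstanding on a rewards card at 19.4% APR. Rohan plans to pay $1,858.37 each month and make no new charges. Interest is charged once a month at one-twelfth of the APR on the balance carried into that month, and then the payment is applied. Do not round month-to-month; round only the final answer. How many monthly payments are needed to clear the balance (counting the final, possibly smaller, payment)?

Monthly rate r = 19.4%/12 = 1.61667% = 0.0161667.
Recurrence: B ← B·(1+r) − $1,858.37.
Month 1: interest $223.91; balance after payment $12,215.54.
Month 2: interest $197.48; balance after payment $10,554.65.
Closed form: n = −ln(1 − rB₀/P)/ln(1+r) = −ln(0.87951)/ln(1.01617) ≈ 8.005, so the balance reaches zero during payment 9.

9 payments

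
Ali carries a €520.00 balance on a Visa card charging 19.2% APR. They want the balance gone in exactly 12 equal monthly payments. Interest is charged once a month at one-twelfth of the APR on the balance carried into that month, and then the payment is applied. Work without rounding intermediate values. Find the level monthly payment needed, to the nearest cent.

Monthly rate r = 19.2%/12 = 1.6% = 0.016.
Level-payment amortization: P = B₀·r / (1 − (1+r)^(−n)) = 520.00·0.016 / (1 − 1.016^(−12)).
Denominator 1 − (1+r)^(−12) = 0.173437868.
P = 8.32 / 0.173437868 ≈ 47.97.

€47.97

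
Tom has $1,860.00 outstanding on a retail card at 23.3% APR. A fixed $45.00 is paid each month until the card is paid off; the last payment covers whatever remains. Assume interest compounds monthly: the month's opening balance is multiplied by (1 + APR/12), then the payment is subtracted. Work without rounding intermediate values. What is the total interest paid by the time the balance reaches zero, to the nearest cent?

$1,936.32

Monthly rate r = 23.3%/12 = 1.94167% = 0.0194167.
Payoff takes n = ⌈−ln(1 − rB₀/P)/ln(1+r)⌉ = ⌈84.360⌉ = 85 payments; the last is $16.32.
Total paid = 84·$45.00 + $16.32 = $3,796.32.
Total interest = total paid − principal = $3,796.32 − $1,860.00 = $1,936.32.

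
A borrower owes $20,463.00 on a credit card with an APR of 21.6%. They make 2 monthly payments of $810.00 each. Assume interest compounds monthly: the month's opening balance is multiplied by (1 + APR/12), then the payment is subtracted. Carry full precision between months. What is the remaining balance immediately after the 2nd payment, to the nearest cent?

Monthly rate r = 21.6%/12 = 1.8% = 0.018.
Each month: B ← B·(1+r) − $810.00.
Month 1: interest $368.33; balance after payment $20,021.33.
Month 2: interest $360.38; balance after payment $19,571.72.

$19,571.72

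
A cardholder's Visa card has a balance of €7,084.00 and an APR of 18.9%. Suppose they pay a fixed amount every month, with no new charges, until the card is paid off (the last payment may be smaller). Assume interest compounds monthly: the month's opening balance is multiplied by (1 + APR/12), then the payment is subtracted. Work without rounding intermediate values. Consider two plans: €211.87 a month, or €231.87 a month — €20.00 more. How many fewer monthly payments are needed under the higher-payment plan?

Monthly rate r = 18.9%/12 = 1.575% = 0.01575.
At €211.87/mo: n = ⌈−ln(1 − rB₀/P)/ln(1+r)⌉ = 48 payments (last €181.28); total interest = total paid − €7,084.00 = €3,055.17.
At €231.87/mo: 42 payments (last €229.93); total interest €2,652.60.
Payments saved = 48 − 42 = 6.

6 fewer payments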